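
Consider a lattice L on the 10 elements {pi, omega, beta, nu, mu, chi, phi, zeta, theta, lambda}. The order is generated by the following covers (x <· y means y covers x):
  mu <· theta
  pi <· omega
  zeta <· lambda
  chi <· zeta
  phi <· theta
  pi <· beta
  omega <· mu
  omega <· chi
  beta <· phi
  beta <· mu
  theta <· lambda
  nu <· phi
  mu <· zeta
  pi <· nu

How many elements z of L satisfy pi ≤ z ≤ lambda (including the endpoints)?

The interval [pi, lambda] = {beta, chi, lambda, mu, nu, omega, phi, pi, theta, zeta}, which has 10 elements.

10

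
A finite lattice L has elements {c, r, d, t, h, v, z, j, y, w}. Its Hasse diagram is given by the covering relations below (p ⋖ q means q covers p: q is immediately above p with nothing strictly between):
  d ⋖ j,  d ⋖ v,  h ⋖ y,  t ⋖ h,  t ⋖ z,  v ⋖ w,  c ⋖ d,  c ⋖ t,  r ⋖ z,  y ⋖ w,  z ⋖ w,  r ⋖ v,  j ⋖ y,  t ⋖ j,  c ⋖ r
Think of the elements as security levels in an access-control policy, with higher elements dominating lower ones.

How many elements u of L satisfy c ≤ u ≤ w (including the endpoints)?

10

The interval [c, w] = {c, d, h, j, r, t, v, w, y, z}, which has 10 elements.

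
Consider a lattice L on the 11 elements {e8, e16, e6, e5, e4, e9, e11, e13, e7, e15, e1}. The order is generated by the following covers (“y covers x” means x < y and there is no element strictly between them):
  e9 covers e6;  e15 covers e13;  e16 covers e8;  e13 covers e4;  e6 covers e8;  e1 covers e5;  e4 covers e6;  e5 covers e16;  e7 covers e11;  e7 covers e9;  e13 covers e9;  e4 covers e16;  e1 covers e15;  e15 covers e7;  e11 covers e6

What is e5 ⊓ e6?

e8

Common lower bounds of {e5, e6}: e8.
The greatest among these is e8.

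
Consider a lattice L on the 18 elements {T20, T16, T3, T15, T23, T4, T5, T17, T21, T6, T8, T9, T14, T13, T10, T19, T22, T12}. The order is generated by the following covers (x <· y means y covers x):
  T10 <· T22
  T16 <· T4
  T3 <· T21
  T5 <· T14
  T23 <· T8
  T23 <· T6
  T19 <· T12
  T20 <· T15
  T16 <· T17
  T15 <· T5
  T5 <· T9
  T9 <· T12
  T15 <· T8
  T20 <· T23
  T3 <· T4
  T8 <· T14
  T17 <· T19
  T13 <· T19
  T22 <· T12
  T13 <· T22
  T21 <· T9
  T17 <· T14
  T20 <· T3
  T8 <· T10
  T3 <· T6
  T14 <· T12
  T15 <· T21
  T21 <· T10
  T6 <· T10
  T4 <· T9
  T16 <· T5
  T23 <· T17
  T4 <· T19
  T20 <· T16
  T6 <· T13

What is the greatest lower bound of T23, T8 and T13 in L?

Common lower bounds of {T23, T8, T13}: T20, T23.
The greatest among these is T23.

T23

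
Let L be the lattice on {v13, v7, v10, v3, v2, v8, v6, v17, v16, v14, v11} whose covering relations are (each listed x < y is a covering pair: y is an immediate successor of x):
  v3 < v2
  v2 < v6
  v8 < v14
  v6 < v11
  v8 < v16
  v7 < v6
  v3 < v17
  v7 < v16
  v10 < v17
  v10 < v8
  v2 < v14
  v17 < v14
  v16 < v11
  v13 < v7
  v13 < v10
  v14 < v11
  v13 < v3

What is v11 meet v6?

v6

Common lower bounds of {v11, v6}: v13, v2, v3, v6, v7.
The greatest among these is v6.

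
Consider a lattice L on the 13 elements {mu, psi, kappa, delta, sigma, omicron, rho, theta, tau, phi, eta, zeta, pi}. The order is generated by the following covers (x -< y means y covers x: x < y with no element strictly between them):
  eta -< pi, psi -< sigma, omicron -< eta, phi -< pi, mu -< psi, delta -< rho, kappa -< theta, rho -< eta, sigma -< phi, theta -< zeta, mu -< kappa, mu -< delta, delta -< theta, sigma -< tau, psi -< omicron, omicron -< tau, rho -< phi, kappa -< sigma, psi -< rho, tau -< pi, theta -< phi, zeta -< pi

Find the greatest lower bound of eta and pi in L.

Common lower bounds of {eta, pi}: delta, eta, mu, omicron, psi, rho.
The greatest among these is eta.

eta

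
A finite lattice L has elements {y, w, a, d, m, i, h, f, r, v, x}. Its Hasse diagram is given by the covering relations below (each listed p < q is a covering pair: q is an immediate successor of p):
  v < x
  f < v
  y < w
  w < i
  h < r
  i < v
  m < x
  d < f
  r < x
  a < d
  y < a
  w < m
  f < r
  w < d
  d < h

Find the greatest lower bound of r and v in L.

f

Common lower bounds of {r, v}: a, d, f, w, y.
The greatest among these is f.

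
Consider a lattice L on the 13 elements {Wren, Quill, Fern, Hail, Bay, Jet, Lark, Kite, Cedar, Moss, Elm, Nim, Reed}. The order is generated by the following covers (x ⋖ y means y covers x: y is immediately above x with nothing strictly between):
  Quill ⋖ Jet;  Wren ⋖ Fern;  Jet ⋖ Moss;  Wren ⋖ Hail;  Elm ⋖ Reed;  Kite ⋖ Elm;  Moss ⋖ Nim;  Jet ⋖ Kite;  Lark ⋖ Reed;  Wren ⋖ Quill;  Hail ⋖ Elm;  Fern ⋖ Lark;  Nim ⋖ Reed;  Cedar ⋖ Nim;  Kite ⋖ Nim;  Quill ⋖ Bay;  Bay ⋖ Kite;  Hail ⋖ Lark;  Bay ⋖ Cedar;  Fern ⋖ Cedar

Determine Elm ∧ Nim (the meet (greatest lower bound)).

Kite

Common lower bounds of {Elm, Nim}: Bay, Jet, Kite, Quill, Wren.
The greatest among these is Kite.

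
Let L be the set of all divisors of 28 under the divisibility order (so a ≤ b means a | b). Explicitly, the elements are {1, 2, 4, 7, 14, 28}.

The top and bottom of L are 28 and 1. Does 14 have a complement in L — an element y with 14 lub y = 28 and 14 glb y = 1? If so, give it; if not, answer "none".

none

For every candidate y, either 14 ∨ y ≠ 28 or 14 ∧ y ≠ 1; no complement exists.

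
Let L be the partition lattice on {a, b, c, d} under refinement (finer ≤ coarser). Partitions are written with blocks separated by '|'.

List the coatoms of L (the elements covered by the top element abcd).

The coatoms are exactly the elements covered by abcd: abc|d, abd|c, ab|cd, acd|b, ac|bd, ad|bc, a|bcd.

abc|d, abd|c, ab|cd, acd|b, ac|bd, ad|bc, a|bcd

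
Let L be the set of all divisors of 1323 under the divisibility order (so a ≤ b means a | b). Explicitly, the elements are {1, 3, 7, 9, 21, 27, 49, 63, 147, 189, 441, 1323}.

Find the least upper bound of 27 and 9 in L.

In the divisibility order, the join is the least common multiple: lcm(27, 9) = 27.

27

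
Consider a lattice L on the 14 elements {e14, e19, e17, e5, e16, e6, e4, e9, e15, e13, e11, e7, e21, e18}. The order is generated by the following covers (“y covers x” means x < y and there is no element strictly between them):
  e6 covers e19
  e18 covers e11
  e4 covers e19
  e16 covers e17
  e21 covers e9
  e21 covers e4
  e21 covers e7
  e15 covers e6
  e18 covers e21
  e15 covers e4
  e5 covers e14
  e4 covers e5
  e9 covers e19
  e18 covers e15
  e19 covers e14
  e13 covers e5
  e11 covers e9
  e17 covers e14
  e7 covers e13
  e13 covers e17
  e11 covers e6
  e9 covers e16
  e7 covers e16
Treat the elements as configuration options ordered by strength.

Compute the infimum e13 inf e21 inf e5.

Common lower bounds of {e13, e21, e5}: e14, e5.
The greatest among these is e5.

e5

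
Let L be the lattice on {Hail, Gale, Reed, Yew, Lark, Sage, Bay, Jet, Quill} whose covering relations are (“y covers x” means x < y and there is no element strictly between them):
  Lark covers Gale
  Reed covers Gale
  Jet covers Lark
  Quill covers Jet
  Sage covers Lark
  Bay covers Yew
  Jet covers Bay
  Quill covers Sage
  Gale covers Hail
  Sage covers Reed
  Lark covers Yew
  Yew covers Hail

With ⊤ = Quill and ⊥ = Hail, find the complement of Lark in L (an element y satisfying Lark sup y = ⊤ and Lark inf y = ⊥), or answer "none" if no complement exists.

For every candidate y, either Lark ∨ y ≠ Quill or Lark ∧ y ≠ Hail; no complement exists.

none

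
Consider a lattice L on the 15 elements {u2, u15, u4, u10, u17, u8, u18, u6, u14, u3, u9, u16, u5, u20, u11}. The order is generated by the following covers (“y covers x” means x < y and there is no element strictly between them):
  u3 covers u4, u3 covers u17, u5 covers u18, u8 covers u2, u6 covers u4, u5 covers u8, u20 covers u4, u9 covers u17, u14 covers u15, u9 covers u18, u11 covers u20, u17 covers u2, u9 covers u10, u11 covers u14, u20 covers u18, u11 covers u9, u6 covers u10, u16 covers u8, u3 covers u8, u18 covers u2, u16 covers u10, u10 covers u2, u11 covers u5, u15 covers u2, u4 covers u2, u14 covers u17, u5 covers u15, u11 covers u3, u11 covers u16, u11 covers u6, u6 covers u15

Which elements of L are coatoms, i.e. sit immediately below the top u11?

The coatoms are exactly the elements covered by u11: u14, u16, u20, u3, u5, u6, u9.

u14, u16, u20, u3, u5, u6, u9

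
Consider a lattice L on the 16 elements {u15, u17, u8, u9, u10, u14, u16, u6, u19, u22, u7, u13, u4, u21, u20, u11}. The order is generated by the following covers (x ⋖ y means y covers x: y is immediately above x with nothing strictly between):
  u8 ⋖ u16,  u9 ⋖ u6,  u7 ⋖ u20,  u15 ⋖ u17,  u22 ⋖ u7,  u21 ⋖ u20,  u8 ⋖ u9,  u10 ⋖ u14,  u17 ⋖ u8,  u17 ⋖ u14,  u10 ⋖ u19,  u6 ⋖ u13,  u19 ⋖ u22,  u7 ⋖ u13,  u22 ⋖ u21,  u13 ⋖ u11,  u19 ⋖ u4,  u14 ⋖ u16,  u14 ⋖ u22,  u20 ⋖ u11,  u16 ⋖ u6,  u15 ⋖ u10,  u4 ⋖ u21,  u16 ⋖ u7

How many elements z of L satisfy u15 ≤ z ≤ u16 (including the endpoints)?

6

The interval [u15, u16] = {u10, u14, u15, u16, u17, u8}, which has 6 elements.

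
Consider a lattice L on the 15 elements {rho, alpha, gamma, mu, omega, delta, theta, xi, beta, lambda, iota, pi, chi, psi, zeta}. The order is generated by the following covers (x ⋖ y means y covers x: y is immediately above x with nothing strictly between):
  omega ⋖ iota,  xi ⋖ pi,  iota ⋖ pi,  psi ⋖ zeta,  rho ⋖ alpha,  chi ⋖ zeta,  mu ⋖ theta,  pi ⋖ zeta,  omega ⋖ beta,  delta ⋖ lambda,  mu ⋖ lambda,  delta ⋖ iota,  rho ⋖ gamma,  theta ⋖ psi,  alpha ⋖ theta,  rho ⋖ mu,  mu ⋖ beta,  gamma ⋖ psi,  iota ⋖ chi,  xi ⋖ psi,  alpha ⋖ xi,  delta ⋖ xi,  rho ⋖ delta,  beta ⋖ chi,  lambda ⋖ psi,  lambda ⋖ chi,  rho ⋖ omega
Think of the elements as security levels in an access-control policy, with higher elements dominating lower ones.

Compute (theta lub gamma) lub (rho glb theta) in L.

theta ∨ gamma = psi
rho ∧ theta = rho
psi ∨ rho = psi

psi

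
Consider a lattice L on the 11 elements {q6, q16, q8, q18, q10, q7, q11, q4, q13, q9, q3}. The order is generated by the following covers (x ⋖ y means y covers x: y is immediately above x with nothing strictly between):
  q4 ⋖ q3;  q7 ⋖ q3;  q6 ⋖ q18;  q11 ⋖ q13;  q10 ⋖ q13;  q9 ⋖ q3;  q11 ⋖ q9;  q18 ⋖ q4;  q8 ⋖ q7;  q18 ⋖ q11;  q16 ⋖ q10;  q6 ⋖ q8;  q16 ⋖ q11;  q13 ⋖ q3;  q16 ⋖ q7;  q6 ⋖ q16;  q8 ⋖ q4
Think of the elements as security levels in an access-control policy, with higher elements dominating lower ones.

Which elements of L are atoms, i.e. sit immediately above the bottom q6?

The atoms are exactly the elements that cover q6: q16, q18, q8.

q16, q18, q8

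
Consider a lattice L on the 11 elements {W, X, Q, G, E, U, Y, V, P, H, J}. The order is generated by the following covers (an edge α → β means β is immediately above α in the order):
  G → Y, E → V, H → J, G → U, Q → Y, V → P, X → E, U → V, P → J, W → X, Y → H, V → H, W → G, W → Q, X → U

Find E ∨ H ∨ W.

Common upper bounds of {E, H, W}: H, J.
The least among these is H.

H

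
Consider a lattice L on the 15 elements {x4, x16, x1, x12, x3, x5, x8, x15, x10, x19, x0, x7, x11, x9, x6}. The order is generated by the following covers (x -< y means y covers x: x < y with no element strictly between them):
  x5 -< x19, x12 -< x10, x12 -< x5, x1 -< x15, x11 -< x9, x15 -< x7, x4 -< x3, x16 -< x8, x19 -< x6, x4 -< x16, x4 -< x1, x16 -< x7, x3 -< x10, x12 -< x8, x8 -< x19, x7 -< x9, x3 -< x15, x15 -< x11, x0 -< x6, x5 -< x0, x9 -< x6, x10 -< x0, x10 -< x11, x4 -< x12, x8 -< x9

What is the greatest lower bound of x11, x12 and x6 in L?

x12

Common lower bounds of {x11, x12, x6}: x12, x4.
The greatest among these is x12.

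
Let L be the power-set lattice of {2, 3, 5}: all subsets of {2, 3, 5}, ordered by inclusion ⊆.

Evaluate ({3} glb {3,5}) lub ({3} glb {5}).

{3}

{3} ∧ {3,5} = {3}
{3} ∧ {5} = {}
{3} ∨ {} = {3}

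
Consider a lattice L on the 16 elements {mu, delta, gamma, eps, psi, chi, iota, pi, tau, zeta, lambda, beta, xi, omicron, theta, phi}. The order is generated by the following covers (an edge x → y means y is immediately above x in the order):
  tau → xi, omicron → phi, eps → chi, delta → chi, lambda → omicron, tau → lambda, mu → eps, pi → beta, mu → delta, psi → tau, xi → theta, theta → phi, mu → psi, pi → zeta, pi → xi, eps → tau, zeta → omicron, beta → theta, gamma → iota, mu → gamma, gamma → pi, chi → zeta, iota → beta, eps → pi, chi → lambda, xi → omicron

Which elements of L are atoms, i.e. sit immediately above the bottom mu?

delta, eps, gamma, psi

The atoms are exactly the elements that cover mu: delta, eps, gamma, psi.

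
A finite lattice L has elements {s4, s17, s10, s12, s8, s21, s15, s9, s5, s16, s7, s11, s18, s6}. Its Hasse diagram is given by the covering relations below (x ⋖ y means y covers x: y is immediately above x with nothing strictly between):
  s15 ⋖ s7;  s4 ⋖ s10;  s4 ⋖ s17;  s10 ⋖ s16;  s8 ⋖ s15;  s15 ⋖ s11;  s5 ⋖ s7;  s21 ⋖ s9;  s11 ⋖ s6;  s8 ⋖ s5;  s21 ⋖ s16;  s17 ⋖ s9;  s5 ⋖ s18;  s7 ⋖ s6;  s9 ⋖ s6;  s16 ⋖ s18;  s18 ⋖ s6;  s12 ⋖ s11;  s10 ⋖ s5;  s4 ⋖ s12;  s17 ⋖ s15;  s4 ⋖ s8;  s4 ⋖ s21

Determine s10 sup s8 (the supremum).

Common upper bounds of {s10, s8}: s18, s5, s6, s7.
The least among these is s5.

s5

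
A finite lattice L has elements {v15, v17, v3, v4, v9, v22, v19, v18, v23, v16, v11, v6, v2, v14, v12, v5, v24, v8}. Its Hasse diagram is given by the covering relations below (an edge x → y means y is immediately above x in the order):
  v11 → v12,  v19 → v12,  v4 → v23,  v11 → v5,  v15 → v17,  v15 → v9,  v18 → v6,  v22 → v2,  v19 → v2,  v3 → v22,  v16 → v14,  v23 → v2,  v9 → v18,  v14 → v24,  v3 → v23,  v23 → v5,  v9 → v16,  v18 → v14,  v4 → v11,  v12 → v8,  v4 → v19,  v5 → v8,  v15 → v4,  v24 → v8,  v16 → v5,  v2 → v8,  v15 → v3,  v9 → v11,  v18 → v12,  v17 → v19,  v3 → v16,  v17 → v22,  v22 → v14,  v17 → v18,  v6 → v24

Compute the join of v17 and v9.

v18

Common upper bounds of {v17, v9}: v12, v14, v18, v24, v6, v8.
The least among these is v18.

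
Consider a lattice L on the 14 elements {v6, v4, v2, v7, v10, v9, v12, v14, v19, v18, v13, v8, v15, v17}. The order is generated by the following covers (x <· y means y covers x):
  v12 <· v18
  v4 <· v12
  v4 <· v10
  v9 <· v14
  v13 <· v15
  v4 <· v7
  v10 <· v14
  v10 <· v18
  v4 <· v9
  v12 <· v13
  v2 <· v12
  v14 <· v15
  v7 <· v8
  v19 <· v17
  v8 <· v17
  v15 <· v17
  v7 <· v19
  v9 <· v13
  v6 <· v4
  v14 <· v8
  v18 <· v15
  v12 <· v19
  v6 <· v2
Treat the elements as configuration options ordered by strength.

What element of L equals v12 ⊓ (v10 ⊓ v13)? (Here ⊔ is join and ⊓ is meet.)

v10 ∧ v13 = v4
v12 ∧ v4 = v4

v4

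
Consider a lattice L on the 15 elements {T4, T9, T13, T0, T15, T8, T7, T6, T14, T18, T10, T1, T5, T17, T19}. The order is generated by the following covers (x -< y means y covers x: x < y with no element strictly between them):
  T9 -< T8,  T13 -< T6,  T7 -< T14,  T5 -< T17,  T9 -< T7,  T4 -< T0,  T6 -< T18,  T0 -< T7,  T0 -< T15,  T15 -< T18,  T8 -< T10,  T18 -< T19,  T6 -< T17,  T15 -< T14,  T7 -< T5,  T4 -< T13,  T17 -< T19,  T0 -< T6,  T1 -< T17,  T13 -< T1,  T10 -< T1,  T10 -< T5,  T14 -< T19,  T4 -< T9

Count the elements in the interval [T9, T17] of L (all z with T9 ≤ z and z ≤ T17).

The interval [T9, T17] = {T1, T10, T17, T5, T7, T8, T9}, which has 7 elements.

7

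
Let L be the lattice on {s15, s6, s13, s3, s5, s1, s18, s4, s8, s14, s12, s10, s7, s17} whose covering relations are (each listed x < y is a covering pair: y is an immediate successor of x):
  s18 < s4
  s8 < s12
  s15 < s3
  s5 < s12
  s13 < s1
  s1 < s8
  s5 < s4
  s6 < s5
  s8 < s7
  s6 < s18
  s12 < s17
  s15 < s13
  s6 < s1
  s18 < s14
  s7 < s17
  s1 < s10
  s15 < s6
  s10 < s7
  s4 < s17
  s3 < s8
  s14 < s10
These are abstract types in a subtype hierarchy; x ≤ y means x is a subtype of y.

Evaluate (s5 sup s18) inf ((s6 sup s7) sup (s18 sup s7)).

s5 ∨ s18 = s4
s6 ∨ s7 = s7
s18 ∨ s7 = s7
s7 ∨ s7 = s7
s4 ∧ s7 = s18

s18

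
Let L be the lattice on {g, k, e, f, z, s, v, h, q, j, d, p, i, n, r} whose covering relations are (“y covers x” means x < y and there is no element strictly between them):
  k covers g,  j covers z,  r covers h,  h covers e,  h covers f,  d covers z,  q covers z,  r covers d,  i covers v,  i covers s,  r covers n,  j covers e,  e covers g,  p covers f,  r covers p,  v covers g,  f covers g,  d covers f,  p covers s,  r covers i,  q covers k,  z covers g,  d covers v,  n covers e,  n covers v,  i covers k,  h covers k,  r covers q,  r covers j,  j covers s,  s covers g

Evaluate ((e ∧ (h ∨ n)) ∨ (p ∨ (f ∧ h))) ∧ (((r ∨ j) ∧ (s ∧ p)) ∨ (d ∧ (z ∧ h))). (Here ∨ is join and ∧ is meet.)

h ∨ n = r
e ∧ r = e
f ∧ h = f
p ∨ f = p
e ∨ p = r
r ∨ j = r
s ∧ p = s
r ∧ s = s
z ∧ h = g
d ∧ g = g
s ∨ g = s
r ∧ s = s

s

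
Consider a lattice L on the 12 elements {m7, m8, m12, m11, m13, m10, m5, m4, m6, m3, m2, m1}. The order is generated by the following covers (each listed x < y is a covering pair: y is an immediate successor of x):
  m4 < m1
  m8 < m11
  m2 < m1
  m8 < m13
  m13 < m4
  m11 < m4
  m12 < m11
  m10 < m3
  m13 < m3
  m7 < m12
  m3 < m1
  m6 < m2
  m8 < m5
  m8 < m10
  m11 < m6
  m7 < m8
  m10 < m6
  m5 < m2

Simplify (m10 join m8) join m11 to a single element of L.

m6

m10 ∨ m8 = m10
m10 ∨ m11 = m6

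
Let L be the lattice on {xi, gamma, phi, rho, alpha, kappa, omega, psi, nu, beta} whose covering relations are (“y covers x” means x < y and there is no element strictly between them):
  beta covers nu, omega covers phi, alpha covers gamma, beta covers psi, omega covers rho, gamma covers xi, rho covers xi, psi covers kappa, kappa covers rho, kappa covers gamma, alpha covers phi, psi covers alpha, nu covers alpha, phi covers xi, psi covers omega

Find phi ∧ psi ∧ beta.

phi

Common lower bounds of {phi, psi, beta}: phi, xi.
The greatest among these is phi.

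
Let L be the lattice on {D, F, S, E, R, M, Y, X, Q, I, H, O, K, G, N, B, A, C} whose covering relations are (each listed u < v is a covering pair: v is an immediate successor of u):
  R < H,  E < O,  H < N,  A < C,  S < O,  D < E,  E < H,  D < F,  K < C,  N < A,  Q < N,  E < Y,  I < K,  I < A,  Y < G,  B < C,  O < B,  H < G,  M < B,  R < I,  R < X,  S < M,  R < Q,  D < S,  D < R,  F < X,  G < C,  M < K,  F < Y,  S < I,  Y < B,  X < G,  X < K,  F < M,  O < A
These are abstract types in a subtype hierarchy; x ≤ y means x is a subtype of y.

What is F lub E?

Y

Common upper bounds of {F, E}: B, C, G, Y.
The least among these is Y.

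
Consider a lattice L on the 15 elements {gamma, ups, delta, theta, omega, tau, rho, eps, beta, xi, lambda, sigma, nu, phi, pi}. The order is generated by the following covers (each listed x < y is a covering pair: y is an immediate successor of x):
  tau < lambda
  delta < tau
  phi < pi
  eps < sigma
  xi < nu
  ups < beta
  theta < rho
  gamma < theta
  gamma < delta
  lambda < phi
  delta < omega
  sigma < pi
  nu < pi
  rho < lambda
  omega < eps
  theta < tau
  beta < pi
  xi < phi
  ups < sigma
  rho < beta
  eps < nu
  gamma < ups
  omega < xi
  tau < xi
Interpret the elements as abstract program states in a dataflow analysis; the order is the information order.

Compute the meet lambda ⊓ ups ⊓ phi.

Common lower bounds of {lambda, ups, phi}: gamma.
The greatest among these is gamma.

gamma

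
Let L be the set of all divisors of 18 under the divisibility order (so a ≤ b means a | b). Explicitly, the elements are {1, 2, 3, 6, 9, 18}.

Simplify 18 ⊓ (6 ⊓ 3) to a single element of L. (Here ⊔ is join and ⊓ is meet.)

6 ∧ 3 = 3
18 ∧ 3 = 3

3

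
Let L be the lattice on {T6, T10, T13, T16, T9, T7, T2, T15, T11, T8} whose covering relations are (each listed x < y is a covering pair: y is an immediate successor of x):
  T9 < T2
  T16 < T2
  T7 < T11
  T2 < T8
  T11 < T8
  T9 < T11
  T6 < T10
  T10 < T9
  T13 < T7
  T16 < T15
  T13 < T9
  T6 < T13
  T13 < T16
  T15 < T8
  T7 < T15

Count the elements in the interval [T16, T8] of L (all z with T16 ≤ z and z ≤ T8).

The interval [T16, T8] = {T15, T16, T2, T8}, which has 4 elements.

4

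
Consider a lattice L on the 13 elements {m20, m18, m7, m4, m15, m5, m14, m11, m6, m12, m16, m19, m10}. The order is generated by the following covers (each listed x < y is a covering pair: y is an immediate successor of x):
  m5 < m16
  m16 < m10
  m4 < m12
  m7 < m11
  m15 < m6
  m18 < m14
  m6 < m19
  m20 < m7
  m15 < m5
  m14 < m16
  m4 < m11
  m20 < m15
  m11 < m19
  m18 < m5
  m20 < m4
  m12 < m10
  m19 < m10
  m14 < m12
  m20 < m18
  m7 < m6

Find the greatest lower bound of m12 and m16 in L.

m14

Common lower bounds of {m12, m16}: m14, m18, m20.
The greatest among these is m14.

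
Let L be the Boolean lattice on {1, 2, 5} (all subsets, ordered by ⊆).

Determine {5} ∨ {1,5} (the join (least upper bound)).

Under ⊆, join is union: {5} ∪ {1,5} = {1,5}.

{1,5}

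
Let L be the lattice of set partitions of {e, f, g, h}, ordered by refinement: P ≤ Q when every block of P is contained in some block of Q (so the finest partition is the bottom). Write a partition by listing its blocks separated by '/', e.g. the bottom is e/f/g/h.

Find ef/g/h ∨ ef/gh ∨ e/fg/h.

efgh

The join of ef/g/h, ef/gh, e/fg/h merges any blocks that overlap across the partitions, giving efgh.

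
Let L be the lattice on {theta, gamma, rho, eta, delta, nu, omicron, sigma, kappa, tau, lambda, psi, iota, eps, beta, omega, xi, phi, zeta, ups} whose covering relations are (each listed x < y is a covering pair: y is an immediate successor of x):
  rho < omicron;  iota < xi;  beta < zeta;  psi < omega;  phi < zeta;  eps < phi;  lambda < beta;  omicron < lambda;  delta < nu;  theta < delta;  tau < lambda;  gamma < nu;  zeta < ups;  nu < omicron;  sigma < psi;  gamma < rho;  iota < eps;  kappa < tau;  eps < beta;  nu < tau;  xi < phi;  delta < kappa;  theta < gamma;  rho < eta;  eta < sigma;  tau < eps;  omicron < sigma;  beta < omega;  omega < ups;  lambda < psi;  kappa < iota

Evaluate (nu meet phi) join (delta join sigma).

nu ∧ phi = nu
delta ∨ sigma = sigma
nu ∨ sigma = sigma

sigma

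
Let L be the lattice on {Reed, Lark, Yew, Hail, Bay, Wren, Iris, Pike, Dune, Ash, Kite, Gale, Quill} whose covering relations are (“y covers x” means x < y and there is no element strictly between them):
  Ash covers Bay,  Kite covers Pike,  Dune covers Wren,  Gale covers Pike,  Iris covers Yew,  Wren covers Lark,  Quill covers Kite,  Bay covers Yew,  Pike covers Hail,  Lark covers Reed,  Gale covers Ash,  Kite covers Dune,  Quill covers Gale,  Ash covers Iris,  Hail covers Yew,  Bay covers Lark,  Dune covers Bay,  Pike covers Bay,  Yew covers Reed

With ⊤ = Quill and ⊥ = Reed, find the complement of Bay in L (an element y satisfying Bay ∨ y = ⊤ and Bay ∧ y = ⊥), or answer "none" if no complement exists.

For every candidate y, either Bay ∨ y ≠ Quill or Bay ∧ y ≠ Reed; no complement exists.

none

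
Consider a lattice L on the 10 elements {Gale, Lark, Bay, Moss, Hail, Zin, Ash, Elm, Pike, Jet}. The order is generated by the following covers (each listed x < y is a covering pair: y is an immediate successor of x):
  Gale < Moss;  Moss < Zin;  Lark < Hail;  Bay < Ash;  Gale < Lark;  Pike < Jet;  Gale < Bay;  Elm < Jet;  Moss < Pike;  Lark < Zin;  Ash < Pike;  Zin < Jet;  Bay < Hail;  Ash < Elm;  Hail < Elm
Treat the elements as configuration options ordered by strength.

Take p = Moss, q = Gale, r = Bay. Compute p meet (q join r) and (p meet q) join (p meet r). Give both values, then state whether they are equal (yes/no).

Gale; Gale; yes

q join r = Bay, so p meet (q join r) = Moss meet Bay = Gale.
p meet q = Gale and p meet r = Gale, so (p meet q) join (p meet r) = Gale join Gale = Gale.
Equal: yes.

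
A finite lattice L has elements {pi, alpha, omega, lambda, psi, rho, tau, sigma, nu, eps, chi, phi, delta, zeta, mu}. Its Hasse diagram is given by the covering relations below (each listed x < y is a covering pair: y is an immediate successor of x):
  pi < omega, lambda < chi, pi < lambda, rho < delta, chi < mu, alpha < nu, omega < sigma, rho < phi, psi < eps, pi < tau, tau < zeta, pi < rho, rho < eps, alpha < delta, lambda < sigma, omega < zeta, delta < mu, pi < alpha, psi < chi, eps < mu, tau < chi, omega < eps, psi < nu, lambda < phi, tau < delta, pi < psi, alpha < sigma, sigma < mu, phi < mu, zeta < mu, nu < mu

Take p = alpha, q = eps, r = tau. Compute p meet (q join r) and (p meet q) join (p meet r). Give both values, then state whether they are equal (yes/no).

q join r = mu, so p meet (q join r) = alpha meet mu = alpha.
p meet q = pi and p meet r = pi, so (p meet q) join (p meet r) = pi join pi = pi.
Equal: no.

alpha; pi; no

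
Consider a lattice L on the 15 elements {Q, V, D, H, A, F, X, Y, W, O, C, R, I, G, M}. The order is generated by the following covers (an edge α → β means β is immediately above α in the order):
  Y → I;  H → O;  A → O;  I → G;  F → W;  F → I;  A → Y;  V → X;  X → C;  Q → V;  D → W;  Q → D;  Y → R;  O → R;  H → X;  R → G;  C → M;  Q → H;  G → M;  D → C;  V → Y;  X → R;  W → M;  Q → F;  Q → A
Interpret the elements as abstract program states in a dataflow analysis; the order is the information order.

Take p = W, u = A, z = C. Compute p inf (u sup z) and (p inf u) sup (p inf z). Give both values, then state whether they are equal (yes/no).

W; D; no

u sup z = M, so p inf (u sup z) = W inf M = W.
p inf u = Q and p inf z = D, so (p inf u) sup (p inf z) = Q sup D = D.
Equal: no.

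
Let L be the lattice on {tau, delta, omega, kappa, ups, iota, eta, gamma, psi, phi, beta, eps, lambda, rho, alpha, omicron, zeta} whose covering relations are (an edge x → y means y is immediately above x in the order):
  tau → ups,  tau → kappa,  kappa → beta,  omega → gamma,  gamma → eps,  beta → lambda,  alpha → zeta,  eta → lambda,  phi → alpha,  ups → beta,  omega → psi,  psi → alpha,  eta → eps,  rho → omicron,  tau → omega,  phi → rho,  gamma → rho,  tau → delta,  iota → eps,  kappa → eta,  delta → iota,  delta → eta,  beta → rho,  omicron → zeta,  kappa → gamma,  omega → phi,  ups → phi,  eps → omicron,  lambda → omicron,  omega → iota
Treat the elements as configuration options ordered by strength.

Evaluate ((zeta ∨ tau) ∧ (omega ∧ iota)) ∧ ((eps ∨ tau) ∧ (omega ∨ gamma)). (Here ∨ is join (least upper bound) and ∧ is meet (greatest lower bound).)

omega

zeta ∨ tau = zeta
omega ∧ iota = omega
zeta ∧ omega = omega
eps ∨ tau = eps
omega ∨ gamma = gamma
eps ∧ gamma = gamma
omega ∧ gamma = omega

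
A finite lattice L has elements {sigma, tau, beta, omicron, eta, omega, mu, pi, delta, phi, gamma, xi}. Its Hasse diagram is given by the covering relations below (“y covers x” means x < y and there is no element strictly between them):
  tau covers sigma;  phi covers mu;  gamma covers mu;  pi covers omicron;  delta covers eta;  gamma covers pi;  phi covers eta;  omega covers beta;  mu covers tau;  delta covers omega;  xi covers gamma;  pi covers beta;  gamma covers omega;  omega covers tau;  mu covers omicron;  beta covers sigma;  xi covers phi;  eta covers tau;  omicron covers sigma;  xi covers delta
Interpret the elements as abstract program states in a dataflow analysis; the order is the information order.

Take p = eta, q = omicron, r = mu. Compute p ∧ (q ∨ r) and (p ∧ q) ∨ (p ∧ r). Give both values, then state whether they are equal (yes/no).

tau; tau; yes

q ∨ r = mu, so p ∧ (q ∨ r) = eta ∧ mu = tau.
p ∧ q = sigma and p ∧ r = tau, so (p ∧ q) ∨ (p ∧ r) = sigma ∨ tau = tau.
Equal: yes.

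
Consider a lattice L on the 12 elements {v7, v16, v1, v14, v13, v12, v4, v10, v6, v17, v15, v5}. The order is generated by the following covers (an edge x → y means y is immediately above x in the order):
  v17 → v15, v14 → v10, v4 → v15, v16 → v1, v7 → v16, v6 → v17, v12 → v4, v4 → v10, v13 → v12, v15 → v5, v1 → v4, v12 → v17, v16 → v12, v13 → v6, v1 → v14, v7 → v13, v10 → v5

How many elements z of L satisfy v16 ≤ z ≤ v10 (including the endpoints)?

The interval [v16, v10] = {v1, v10, v12, v14, v16, v4}, which has 6 elements.

6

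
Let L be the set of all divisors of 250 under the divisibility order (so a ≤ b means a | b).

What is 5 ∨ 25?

In the divisibility order, the join is the least common multiple: lcm(5, 25) = 25.

25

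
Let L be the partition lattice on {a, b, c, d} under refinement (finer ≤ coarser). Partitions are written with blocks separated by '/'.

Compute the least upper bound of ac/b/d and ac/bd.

The join of ac/b/d and ac/bd merges any blocks that overlap across the partitions, giving ac/bd.

ac/bd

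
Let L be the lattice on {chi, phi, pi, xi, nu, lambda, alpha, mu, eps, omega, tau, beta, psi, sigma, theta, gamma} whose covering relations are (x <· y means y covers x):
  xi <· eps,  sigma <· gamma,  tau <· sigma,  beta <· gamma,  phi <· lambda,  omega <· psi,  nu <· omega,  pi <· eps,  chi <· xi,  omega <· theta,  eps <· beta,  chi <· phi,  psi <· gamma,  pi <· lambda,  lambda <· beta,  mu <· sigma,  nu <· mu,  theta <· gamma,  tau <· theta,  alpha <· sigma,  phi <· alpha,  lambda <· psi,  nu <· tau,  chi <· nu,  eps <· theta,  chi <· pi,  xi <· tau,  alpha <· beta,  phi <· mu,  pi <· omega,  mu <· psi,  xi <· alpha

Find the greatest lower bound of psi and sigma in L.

Common lower bounds of {psi, sigma}: chi, mu, nu, phi.
The greatest among these is mu.

mu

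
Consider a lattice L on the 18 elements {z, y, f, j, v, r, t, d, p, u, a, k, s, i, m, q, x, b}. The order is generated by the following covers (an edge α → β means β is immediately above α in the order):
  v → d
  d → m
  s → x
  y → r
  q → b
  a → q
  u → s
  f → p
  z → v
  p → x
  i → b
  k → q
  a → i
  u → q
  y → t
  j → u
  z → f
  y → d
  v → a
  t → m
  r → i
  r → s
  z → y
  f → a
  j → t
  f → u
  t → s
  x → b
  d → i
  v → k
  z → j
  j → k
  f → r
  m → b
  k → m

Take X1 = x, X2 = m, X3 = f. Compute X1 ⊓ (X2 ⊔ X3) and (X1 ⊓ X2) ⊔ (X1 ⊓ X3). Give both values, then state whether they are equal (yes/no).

x; s; no

X2 ⊔ X3 = b, so X1 ⊓ (X2 ⊔ X3) = x ⊓ b = x.
X1 ⊓ X2 = t and X1 ⊓ X3 = f, so (X1 ⊓ X2) ⊔ (X1 ⊓ X3) = t ⊔ f = s.
Equal: no.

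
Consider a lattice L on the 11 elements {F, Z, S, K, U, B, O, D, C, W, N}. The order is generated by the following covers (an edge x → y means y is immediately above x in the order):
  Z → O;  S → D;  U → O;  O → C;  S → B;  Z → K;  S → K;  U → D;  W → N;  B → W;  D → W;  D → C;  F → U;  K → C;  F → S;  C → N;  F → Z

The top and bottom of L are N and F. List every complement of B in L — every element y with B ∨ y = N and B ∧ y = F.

O, Z

Need y with B ∨ y = N and B ∧ y = F.
Checking each element gives: O, Z.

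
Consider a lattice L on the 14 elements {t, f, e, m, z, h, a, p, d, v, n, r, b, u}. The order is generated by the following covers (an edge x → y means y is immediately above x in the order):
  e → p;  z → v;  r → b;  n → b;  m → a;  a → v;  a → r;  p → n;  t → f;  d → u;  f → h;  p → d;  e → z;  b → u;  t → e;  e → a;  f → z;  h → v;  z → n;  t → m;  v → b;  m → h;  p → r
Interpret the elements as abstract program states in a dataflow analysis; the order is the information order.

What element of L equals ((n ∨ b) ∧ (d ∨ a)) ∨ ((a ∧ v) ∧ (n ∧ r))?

b

n ∨ b = b
d ∨ a = u
b ∧ u = b
a ∧ v = a
n ∧ r = p
a ∧ p = e
b ∨ e = b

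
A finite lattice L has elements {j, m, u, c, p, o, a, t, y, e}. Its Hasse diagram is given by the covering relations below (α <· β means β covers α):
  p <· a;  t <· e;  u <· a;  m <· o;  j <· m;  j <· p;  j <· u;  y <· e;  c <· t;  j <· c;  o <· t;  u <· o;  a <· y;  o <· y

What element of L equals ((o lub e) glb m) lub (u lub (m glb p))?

o

o ∨ e = e
e ∧ m = m
m ∧ p = j
u ∨ j = u
m ∨ u = o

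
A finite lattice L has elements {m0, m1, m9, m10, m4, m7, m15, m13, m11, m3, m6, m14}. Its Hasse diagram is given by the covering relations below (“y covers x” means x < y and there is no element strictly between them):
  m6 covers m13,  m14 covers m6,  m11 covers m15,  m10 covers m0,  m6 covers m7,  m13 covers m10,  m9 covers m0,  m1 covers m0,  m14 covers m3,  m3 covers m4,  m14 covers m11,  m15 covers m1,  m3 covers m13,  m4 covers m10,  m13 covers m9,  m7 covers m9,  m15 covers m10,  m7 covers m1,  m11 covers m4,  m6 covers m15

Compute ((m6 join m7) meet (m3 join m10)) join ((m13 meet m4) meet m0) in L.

m6 ∨ m7 = m6
m3 ∨ m10 = m3
m6 ∧ m3 = m13
m13 ∧ m4 = m10
m10 ∧ m0 = m0
m13 ∨ m0 = m13

m13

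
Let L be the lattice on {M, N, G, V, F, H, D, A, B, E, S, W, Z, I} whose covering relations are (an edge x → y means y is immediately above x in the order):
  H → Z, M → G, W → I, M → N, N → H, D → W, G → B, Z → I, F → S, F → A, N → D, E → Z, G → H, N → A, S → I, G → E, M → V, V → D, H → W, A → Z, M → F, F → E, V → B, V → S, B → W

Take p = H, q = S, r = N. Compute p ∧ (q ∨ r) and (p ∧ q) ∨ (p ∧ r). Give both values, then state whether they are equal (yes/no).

q ∨ r = I, so p ∧ (q ∨ r) = H ∧ I = H.
p ∧ q = M and p ∧ r = N, so (p ∧ q) ∨ (p ∧ r) = M ∨ N = N.
Equal: no.

H; N; no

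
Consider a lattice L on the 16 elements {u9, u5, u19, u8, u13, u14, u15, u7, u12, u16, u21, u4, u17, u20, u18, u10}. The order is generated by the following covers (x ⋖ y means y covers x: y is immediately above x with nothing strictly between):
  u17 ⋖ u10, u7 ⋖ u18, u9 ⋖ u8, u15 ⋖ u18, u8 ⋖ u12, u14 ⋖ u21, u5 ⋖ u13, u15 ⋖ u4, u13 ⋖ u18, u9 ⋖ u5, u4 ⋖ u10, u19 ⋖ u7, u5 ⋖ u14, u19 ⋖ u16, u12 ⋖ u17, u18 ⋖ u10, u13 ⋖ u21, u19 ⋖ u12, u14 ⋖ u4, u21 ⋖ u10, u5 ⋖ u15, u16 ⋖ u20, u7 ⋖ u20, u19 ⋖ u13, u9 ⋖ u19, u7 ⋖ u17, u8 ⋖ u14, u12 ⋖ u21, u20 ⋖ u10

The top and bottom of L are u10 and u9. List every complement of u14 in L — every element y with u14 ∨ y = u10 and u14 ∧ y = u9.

Need y with u14 ∨ y = u10 and u14 ∧ y = u9.
Checking each element gives: u16, u20, u7.

u16, u20, u7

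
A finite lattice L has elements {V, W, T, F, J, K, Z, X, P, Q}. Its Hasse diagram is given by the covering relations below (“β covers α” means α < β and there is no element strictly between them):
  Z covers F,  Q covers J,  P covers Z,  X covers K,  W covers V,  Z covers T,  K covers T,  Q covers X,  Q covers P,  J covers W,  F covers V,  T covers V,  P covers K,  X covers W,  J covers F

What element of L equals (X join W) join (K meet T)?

X ∨ W = X
K ∧ T = T
X ∨ T = X

X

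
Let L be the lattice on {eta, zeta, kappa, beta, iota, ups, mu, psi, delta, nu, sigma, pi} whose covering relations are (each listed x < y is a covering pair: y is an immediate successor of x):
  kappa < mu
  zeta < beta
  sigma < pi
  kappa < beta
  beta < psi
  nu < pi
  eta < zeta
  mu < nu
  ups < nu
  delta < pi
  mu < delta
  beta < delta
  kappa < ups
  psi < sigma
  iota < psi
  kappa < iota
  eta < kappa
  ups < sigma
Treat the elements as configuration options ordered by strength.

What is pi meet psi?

psi

Common lower bounds of {pi, psi}: beta, eta, iota, kappa, psi, zeta.
The greatest among these is psi.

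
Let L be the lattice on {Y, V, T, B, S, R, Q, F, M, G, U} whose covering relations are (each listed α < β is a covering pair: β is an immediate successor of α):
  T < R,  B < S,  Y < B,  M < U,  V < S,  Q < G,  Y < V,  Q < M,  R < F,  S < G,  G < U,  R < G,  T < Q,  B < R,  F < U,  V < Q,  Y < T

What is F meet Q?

Common lower bounds of {F, Q}: T, Y.
The greatest among these is T.

T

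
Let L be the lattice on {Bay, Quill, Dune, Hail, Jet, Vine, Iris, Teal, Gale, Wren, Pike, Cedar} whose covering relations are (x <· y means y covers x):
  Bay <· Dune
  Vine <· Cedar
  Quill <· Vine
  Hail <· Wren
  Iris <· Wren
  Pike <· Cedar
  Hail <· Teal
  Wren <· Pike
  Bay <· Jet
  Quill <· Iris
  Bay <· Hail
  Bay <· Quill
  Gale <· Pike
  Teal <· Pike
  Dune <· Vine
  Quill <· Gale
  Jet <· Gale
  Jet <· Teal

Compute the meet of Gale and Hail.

Common lower bounds of {Gale, Hail}: Bay.
The greatest among these is Bay.

Bay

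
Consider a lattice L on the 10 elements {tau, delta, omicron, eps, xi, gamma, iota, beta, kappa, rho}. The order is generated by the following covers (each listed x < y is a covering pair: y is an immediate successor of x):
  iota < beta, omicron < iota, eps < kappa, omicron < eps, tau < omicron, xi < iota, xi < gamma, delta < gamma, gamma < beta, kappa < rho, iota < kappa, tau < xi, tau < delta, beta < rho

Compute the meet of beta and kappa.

Common lower bounds of {beta, kappa}: iota, omicron, tau, xi.
The greatest among these is iota.

iota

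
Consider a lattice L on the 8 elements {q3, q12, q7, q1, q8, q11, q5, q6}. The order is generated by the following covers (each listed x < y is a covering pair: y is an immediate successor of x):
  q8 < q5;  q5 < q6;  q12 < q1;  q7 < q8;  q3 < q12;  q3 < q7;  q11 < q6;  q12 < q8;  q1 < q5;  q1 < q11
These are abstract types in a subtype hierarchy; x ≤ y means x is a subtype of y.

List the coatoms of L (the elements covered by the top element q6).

q11, q5

The coatoms are exactly the elements covered by q6: q11, q5.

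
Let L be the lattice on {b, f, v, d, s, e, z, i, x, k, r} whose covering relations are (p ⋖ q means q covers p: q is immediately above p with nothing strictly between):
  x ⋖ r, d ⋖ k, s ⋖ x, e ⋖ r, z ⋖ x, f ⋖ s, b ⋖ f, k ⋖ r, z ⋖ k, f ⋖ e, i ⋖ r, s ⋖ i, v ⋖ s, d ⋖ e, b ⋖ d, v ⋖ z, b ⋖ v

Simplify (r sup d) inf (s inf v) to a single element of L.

v

r ∨ d = r
s ∧ v = v
r ∧ v = v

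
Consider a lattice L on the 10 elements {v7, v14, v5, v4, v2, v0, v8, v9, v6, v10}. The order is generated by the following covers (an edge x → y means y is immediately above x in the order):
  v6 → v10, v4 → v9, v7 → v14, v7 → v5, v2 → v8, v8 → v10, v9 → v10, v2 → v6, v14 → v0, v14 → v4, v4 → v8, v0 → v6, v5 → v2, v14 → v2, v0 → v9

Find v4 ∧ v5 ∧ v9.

v7

Common lower bounds of {v4, v5, v9}: v7.
The greatest among these is v7.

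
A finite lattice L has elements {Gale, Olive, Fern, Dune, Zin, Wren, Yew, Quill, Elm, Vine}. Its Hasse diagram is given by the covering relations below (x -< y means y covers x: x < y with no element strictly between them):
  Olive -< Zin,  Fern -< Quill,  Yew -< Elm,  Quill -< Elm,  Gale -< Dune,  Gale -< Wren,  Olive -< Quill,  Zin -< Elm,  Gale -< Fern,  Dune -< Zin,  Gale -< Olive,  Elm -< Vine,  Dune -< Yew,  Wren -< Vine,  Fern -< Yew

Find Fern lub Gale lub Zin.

Elm

Common upper bounds of {Fern, Gale, Zin}: Elm, Vine.
The least among these is Elm.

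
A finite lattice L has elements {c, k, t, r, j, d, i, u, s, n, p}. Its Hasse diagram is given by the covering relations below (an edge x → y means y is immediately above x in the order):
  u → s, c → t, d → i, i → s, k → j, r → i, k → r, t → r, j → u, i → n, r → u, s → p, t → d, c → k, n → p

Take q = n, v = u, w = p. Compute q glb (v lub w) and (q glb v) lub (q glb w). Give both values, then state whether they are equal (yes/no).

v lub w = p, so q glb (v lub w) = n glb p = n.
q glb v = r and q glb w = n, so (q glb v) lub (q glb w) = r lub n = n.
Equal: yes.

n; n; yes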